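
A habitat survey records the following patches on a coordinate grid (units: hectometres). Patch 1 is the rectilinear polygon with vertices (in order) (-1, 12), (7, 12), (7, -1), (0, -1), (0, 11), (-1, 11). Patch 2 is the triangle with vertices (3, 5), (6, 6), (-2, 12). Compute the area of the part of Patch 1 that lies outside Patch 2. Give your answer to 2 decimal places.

|Patch 1| = 92, |Patch 1∩Patch 2| = 11.7417.
|Patch 1 ∖ Patch 2| = |Patch 1| − |Patch 1∩Patch 2| = 92 − 11.7417 = 80.26.

80.26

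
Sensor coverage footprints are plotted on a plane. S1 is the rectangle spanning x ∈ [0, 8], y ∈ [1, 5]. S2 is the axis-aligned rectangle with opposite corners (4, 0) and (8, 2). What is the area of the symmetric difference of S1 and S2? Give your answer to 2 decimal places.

32.00

|S1∩S2|: x∈[4,8], y∈[1,2] → 4·1 = 4.
|S1 △ S2| = |S1| + |S2| − 2·|S1∩S2| = 32 + 8 − 8 = 32.00.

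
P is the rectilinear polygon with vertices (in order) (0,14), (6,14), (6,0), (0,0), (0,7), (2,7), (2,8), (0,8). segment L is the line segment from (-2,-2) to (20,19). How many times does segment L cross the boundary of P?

The segment meets the boundary at (6,5.636), (0.095,0).

2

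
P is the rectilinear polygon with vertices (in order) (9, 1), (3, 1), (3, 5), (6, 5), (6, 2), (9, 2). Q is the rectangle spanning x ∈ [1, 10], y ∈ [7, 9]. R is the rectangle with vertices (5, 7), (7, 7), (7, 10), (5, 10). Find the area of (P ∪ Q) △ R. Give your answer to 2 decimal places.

|P ∪ Q| = 33.
|(P ∪ Q) ∩ R| = 4.
|(P ∪ Q) △ R| = 33 + 6 − 8 = 31.00.

31.00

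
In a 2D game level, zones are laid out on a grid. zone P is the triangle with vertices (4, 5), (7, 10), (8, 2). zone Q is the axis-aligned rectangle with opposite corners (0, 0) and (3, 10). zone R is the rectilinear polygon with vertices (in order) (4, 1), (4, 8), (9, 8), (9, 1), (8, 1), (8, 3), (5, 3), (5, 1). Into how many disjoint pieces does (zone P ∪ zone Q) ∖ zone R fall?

(zone P ∪ zone Q) ∖ zone R splits into 3 disjoint pieces (area 1.45, area 0.6042, area 30).

3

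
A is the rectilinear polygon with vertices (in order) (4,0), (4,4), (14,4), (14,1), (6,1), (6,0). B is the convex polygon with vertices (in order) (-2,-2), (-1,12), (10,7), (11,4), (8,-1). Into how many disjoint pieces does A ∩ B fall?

A ∩ B is a single connected region.

1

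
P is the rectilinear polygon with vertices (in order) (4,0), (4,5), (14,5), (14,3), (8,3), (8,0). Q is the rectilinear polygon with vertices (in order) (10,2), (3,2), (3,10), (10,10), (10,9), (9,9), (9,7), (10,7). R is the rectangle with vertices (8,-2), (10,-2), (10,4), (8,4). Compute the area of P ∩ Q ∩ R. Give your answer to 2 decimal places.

2.00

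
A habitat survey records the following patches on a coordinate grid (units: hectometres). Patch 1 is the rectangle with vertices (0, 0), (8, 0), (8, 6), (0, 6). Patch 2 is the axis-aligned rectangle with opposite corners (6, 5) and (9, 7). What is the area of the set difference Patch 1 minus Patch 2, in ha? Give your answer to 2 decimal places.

46.00

|Patch 1∩Patch 2|: x∈[6,8], y∈[5,6] → 2·1 = 2.
|Patch 1| = 48.
|Patch 1 ∖ Patch 2| = |Patch 1| − |Patch 1∩Patch 2| = 48 − 2 = 46.00.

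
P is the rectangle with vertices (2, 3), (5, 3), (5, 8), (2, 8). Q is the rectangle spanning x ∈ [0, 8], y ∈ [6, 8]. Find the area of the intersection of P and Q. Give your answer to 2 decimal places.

|P∩Q|: x∈[2,5], y∈[6,8] → 3·2 = 6.

6.00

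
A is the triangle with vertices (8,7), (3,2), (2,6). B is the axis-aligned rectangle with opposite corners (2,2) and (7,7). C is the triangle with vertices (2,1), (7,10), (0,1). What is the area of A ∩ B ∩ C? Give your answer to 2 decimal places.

3.42

The intersection is the polygon with vertices (2.459,4.162), (4.17,6.362), (5.061,6.51), (2.862,2.552).
By the shoelace formula its area is 3.42.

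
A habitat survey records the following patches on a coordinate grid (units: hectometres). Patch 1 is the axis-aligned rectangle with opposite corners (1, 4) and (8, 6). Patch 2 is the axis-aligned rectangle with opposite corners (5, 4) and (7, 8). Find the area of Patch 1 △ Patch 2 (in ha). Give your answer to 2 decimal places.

|Patch 1∩Patch 2|: x∈[5,7], y∈[4,6] → 2·2 = 4.
|Patch 1 △ Patch 2| = |Patch 1| + |Patch 2| − 2·|Patch 1∩Patch 2| = 14 + 8 − 8 = 14.00.

14.00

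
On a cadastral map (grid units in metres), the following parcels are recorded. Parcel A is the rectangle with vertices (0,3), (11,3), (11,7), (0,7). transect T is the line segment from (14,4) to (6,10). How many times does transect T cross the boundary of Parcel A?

2

The segment meets the boundary at (10,7), (11,6.25).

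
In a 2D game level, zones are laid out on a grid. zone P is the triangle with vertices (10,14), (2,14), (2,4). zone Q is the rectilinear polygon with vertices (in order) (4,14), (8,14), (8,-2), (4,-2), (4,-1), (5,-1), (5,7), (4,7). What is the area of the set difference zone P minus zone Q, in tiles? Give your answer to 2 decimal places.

20.10

|zone P| = 40, |zone P∩zone Q| = 19.9.
|zone P ∖ zone Q| = |zone P| − |zone P∩zone Q| = 40 − 19.9 = 20.10.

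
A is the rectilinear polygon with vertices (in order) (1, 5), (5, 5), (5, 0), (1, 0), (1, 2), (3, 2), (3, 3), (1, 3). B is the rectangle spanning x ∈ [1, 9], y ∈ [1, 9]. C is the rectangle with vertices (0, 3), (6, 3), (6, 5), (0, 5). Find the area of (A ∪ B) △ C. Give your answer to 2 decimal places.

|A ∪ B| = 68.
|(A ∪ B) ∩ C| = 10.
|(A ∪ B) △ C| = 68 + 12 − 20 = 60.00.

60.00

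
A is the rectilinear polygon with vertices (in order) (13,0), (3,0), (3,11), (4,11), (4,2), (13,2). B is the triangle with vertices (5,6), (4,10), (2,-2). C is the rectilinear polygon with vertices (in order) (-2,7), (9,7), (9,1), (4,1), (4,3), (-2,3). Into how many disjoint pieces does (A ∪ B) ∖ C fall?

2

(A ∪ B) ∖ C splits into 2 disjoint pieces (area 17.5833, area 5.125).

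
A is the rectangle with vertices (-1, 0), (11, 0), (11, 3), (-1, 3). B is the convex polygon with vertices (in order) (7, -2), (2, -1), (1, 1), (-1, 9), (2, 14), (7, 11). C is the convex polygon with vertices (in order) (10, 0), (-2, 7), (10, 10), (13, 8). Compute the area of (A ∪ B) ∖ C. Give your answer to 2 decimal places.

71.49

|A ∪ B| = 112.25.
|(A ∪ B) ∩ C| = 40.7587.
|(A ∪ B) ∖ C| = 112.25 − 40.7587 = 71.49.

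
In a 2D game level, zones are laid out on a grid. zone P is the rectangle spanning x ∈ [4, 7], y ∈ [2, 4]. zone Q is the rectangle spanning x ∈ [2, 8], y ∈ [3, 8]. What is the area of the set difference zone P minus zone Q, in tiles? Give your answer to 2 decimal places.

|zone P∩zone Q|: x∈[4,7], y∈[3,4] → 3·1 = 3.
|zone P| = 6.
|zone P ∖ zone Q| = |zone P| − |zone P∩zone Q| = 6 − 3 = 3.00.

3.00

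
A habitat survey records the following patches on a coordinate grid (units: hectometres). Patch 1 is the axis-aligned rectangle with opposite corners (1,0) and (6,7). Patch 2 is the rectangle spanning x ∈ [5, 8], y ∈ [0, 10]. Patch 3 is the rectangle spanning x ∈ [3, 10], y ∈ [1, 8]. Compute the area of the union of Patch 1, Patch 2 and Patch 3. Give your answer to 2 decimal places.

By inclusion–exclusion:
Individual areas: |Patch 1| = 35, |Patch 2| = 30, |Patch 3| = 49.
|Patch 1∩Patch 2|: x∈[5,6], y∈[0,7] → 1·7 = 7.
|Patch 1∩Patch 3|: x∈[3,6], y∈[1,7] → 3·6 = 18.
|Patch 2∩Patch 3|: x∈[5,8], y∈[1,8] → 3·7 = 21.
|Patch 1∩Patch 2∩Patch 3| = 6.
|Patch 1 ∪ Patch 2 ∪ Patch 3| = 114 − 46 + 6 = 74.00.

74.00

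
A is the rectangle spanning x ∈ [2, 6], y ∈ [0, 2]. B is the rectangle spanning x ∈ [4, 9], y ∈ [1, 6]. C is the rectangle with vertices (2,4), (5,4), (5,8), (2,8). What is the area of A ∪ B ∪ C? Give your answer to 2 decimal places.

41.00

By inclusion–exclusion:
Individual areas: |A| = 8, |B| = 25, |C| = 12.
|A∩B|: x∈[4,6], y∈[1,2] → 2·1 = 2.
|A∩C| = 0 (no overlap).
|B∩C|: x∈[4,5], y∈[4,6] → 1·2 = 2.
|A∩B∩C| = 0.
|A ∪ B ∪ C| = 45 − 4 + 0 = 41.00.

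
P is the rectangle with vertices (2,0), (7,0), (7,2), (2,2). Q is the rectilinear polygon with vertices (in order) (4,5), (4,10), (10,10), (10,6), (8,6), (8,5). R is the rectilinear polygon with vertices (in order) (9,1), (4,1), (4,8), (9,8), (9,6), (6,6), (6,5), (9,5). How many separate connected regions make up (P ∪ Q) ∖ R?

(P ∪ Q) ∖ R splits into 3 disjoint pieces (area 7, area 14, area 2).

3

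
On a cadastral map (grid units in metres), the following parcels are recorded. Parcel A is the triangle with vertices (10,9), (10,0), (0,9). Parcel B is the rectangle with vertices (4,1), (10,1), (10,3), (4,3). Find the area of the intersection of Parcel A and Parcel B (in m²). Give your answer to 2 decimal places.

The intersection is the polygon with vertices (10,1), (8.889,1), (6.667,3), (10,3).
By the shoelace formula its area is 4.44.

4.44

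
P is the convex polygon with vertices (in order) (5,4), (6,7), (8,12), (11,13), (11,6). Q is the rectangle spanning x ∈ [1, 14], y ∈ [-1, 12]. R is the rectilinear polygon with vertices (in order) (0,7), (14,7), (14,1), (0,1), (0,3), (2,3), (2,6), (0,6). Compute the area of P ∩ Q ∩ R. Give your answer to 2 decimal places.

The intersection is the polygon with vertices (11,6), (5,4), (6,7), (11,7).
By the shoelace formula its area is 10.50.

10.50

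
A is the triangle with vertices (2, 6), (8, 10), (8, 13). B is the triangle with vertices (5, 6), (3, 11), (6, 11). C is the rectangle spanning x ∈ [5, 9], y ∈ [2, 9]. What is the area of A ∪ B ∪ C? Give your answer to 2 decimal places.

41.11

By inclusion–exclusion:
Individual areas: |A| = 9, |B| = 7.5, |C| = 28.
|A∩B| = 2.1752.
|A∩C| = 0.75.
|B∩C| = 0.9.
|A∩B∩C| = 0.4385.
|A ∪ B ∪ C| = 44.5 − 3.8252 + 0.4385 = 41.11.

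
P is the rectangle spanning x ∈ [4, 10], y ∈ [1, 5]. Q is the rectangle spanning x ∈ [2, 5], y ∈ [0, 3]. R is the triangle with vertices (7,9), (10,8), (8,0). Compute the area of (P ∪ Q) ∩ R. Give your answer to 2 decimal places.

4.33

The region (P ∪ Q) ∩ R is the polygon with vertices (9.25,5), (8.25,1), (7.889,1), (7.444,5).
By the shoelace formula its area is 4.33.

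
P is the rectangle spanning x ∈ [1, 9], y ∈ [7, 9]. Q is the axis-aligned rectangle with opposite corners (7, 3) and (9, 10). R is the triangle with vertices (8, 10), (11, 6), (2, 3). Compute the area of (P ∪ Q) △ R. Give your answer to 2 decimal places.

28.12

|P ∪ Q| = 26.
|(P ∪ Q) ∩ R| = 10.1905.
|(P ∪ Q) △ R| = 26 + 22.5 − 20.381 = 28.12.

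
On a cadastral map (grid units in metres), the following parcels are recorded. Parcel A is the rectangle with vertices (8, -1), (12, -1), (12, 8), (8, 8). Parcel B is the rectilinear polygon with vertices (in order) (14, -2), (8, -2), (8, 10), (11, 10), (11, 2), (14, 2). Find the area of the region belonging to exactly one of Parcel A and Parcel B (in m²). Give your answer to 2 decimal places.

24.00

|Parcel A| = 36, |Parcel B| = 48, |Parcel A∩Parcel B| = 30.
|Parcel A △ Parcel B| = |Parcel A| + |Parcel B| − 2·|Parcel A∩Parcel B| = 36 + 48 − 60 = 24.00.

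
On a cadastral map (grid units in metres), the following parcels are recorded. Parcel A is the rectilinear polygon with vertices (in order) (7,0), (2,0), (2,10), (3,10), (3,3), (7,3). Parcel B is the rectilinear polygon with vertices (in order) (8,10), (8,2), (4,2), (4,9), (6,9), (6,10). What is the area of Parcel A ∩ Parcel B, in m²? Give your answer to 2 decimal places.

3.00

The intersection is the polygon with vertices (7,3), (7,2), (4,2), (4,3).
By the shoelace formula its area is 3.00.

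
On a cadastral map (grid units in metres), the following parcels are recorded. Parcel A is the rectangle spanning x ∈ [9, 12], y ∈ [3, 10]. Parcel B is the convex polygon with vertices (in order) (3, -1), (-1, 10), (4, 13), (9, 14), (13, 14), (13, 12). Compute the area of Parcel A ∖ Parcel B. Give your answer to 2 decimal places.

|Parcel A| = 21, |Parcel A∩Parcel B| = 3.9385.
|Parcel A ∖ Parcel B| = |Parcel A| − |Parcel A∩Parcel B| = 21 − 3.9385 = 17.06.

17.06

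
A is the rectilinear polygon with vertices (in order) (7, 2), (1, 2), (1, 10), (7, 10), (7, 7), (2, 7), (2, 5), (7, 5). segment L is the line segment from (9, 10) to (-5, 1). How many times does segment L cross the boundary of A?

The segment meets the boundary at (1,4.857), (2,5.5), (4.333,7), (7,8.714).

4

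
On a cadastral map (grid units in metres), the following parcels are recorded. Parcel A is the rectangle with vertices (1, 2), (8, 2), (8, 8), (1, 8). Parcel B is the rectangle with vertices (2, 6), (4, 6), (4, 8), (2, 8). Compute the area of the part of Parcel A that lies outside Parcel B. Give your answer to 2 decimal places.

|Parcel A∩Parcel B|: x∈[2,4], y∈[6,8] → 2·2 = 4.
|Parcel A| = 42.
|Parcel A ∖ Parcel B| = |Parcel A| − |Parcel A∩Parcel B| = 42 − 4 = 38.00.

38.00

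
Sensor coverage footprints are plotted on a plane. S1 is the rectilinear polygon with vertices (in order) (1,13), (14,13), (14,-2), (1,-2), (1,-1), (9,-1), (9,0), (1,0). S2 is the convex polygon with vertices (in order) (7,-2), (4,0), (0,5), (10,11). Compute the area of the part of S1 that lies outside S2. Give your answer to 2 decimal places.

|S1| = 187, |S1∩S2| = 55.9788.
|S1 ∖ S2| = |S1| − |S1∩S2| = 187 − 55.9788 = 131.02.

131.02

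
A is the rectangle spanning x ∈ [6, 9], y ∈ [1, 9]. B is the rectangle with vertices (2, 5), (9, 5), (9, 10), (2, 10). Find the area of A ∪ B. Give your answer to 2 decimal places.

By inclusion–exclusion:
Individual areas: |A| = 24, |B| = 35.
|A∩B|: x∈[6,9], y∈[5,9] → 3·4 = 12.
|A ∪ B| = 59 − 12 = 47.00.

47.00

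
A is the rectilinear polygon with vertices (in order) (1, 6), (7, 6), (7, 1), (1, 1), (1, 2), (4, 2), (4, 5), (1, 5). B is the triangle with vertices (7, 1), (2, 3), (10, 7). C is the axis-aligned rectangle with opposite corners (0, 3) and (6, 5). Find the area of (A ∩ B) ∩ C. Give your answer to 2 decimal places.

The region (A ∩ B) ∩ C is the polygon with vertices (4,4), (6,5), (6,3), (4,3).
By the shoelace formula its area is 3.00.

3.00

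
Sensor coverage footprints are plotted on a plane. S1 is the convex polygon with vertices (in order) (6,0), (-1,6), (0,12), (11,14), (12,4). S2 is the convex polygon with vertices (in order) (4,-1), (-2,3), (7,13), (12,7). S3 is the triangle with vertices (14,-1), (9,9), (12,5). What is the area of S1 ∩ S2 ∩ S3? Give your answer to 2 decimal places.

1.19

The intersection is the polygon with vertices (10.667,5.667), (9,9), (11.143,6.143).
By the shoelace formula its area is 1.19.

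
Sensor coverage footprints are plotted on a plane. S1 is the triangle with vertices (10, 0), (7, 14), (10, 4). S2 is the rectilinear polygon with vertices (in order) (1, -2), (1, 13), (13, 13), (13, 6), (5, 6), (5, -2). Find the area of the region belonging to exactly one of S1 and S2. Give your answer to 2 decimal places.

|S1| = 6, |S2| = 116, |S1∩S2| = 2.7.
|S1 △ S2| = |S1| + |S2| − 2·|S1∩S2| = 6 + 116 − 5.4 = 116.60.

116.60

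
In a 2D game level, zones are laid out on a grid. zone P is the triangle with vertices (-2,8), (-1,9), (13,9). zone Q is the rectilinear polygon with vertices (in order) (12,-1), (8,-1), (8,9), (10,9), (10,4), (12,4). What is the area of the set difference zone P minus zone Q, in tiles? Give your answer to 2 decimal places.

|zone P| = 7, |zone P∩zone Q| = 0.5333.
|zone P ∖ zone Q| = |zone P| − |zone P∩zone Q| = 7 − 0.5333 = 6.47.

6.47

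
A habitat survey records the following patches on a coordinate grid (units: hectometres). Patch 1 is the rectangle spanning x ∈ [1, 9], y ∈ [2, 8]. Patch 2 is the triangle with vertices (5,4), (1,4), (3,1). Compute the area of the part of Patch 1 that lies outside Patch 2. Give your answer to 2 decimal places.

42.67

|Patch 1| = 48, |Patch 1∩Patch 2| = 5.3333.
|Patch 1 ∖ Patch 2| = |Patch 1| − |Patch 1∩Patch 2| = 48 − 5.3333 = 42.67.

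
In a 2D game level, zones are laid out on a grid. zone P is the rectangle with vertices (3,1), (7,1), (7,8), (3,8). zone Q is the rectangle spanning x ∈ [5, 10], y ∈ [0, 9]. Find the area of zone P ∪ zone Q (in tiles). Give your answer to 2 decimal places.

By inclusion–exclusion:
Individual areas: |zone P| = 28, |zone Q| = 45.
|zone P∩zone Q|: x∈[5,7], y∈[1,8] → 2·7 = 14.
|zone P ∪ zone Q| = 73 − 14 = 59.00.

59.00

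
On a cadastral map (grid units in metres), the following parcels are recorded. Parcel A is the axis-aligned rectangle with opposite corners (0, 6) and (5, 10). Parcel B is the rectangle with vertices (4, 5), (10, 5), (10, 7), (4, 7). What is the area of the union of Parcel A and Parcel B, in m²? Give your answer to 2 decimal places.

By inclusion–exclusion:
Individual areas: |Parcel A| = 20, |Parcel B| = 12.
|Parcel A∩Parcel B|: x∈[4,5], y∈[6,7] → 1·1 = 1.
|Parcel A ∪ Parcel B| = 32 − 1 = 31.00.

31.00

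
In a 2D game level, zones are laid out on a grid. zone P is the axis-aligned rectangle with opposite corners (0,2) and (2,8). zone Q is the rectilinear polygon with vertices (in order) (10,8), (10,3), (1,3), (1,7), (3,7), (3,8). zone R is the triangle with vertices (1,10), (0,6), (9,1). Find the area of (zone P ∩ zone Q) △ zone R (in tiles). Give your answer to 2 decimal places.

|zone P ∩ zone Q| = 4.
|(zone P ∩ zone Q) ∩ zone R| = 1.8333.
|(zone P ∩ zone Q) △ zone R| = 4 + 20.5 − 3.6667 = 20.83.

20.83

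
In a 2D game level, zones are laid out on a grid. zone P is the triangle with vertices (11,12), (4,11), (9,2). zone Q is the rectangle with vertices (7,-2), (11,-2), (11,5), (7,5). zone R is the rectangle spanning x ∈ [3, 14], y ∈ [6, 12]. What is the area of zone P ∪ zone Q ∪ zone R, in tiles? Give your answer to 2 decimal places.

By inclusion–exclusion:
Individual areas: |zone P| = 34, |zone Q| = 28, |zone R| = 66.
|zone P∩zone Q| = 3.4.
|zone P∩zone R| = 27.9556.
|zone Q∩zone R| = 0 (no overlap).
|zone P∩zone Q∩zone R| = 0.
|zone P ∪ zone Q ∪ zone R| = 128 − 31.3556 + 0 = 96.64.

96.64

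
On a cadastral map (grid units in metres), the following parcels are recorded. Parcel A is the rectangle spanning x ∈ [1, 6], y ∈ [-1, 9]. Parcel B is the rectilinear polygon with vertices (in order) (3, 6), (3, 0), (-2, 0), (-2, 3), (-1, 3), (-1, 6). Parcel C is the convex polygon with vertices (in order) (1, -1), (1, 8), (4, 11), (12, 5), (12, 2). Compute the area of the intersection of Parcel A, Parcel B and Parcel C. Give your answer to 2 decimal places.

The intersection is the polygon with vertices (3,6), (3,0), (1,0), (1,6).
By the shoelace formula its area is 12.00.

12.00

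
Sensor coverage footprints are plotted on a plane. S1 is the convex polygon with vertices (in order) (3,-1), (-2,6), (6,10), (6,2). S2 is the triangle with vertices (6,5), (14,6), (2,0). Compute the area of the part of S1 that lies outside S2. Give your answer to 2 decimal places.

|S1| = 50, |S1∩S2| = 5.9881.
|S1 ∖ S2| = |S1| − |S1∩S2| = 50 − 5.9881 = 44.01.

44.01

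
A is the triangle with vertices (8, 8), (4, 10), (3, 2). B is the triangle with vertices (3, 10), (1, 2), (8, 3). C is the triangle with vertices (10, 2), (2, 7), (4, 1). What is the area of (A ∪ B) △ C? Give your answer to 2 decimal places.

|A ∪ B| = 35.13.
|(A ∪ B) ∩ C| = 11.4912.
|(A ∪ B) △ C| = 35.13 + 19 − 22.9824 = 31.15.

31.15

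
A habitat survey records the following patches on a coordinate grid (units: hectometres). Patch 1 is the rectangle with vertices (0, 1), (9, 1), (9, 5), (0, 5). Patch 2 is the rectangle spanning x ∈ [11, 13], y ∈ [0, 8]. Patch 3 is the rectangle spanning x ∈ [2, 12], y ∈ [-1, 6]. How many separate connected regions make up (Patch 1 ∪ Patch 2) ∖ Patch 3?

2

(Patch 1 ∪ Patch 2) ∖ Patch 3 splits into 2 disjoint pieces (area 8, area 10).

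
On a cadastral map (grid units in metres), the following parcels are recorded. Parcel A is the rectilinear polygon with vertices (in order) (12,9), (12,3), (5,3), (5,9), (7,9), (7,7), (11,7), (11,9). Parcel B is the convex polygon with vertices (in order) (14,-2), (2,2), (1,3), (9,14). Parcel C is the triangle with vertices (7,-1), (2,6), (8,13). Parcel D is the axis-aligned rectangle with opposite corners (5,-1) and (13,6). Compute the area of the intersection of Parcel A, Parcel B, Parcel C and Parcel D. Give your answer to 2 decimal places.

The intersection is the polygon with vertices (5,6), (7.5,6), (7.286,3), (5,3).
By the shoelace formula its area is 7.18.

7.18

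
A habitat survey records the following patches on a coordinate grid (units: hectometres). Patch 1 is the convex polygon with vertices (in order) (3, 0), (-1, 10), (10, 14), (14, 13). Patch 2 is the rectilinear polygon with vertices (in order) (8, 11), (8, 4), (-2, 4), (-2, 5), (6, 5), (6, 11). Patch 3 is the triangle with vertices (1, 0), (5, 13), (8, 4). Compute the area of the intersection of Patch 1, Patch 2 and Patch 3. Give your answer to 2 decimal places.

8.51

The intersection is the polygon with vertices (6,5), (6,10), (7.543,5.37), (6.385,4), (2.231,4), (2.538,5).
By the shoelace formula its area is 8.51.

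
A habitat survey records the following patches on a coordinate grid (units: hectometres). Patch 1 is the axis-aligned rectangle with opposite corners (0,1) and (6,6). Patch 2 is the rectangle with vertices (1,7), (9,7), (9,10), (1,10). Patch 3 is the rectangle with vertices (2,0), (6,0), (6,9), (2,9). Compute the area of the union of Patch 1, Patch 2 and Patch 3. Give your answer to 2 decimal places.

62.00

By inclusion–exclusion:
Individual areas: |Patch 1| = 30, |Patch 2| = 24, |Patch 3| = 36.
|Patch 1∩Patch 2| = 0 (no overlap).
|Patch 1∩Patch 3|: x∈[2,6], y∈[1,6] → 4·5 = 20.
|Patch 2∩Patch 3|: x∈[2,6], y∈[7,9] → 4·2 = 8.
|Patch 1∩Patch 2∩Patch 3| = 0.
|Patch 1 ∪ Patch 2 ∪ Patch 3| = 90 − 28 + 0 = 62.00.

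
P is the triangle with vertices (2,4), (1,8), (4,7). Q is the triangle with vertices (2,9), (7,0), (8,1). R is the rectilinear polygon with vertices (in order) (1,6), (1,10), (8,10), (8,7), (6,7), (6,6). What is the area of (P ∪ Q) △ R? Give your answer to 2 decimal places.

29.76

|P ∪ Q| = 12.1589.
|(P ∪ Q) ∩ R| = 4.2006.
|(P ∪ Q) △ R| = 12.1589 + 26 − 8.4012 = 29.76.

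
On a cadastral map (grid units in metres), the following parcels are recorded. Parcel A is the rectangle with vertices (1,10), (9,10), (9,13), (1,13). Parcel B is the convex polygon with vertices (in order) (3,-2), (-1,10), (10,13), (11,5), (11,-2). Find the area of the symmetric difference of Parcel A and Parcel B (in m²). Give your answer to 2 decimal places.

|Parcel A| = 24, |Parcel B| = 135.5, |Parcel A∩Parcel B| = 13.0909.
|Parcel A △ Parcel B| = |Parcel A| + |Parcel B| − 2·|Parcel A∩Parcel B| = 24 + 135.5 − 26.1818 = 133.32.

133.32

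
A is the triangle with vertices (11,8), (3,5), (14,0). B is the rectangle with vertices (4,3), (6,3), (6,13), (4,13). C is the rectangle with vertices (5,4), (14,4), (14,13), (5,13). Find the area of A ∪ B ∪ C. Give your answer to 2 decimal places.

106.87

By inclusion–exclusion:
Individual areas: |A| = 36.5, |B| = 20, |C| = 81.
|A∩B| = 3.3182.
|A∩C| = 20.2409.
|B∩C|: x∈[5,6], y∈[4,13] → 1·9 = 9.
|A∩B∩C| = 1.9284.
|A ∪ B ∪ C| = 137.5 − 32.5591 + 1.9284 = 106.87.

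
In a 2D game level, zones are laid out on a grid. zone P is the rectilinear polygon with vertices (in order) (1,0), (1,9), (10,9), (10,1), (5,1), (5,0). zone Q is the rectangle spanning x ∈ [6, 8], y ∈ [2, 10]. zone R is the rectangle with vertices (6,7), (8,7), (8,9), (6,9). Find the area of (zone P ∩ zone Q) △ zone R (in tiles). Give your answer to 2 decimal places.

|zone P ∩ zone Q| = 14.
|(zone P ∩ zone Q) ∩ zone R| = 4.
|(zone P ∩ zone Q) △ zone R| = 14 + 4 − 8 = 10.00.

10.00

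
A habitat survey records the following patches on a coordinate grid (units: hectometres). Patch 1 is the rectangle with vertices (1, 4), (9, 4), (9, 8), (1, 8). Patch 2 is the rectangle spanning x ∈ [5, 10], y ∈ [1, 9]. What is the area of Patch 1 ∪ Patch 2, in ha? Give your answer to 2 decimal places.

56.00

By inclusion–exclusion:
Individual areas: |Patch 1| = 32, |Patch 2| = 40.
|Patch 1∩Patch 2|: x∈[5,9], y∈[4,8] → 4·4 = 16.
|Patch 1 ∪ Patch 2| = 72 − 16 = 56.00.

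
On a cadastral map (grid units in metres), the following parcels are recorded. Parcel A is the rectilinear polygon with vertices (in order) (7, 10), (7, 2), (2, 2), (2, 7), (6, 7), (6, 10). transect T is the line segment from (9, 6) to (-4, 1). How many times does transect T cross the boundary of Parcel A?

The segment meets the boundary at (2,3.308), (7,5.231).

2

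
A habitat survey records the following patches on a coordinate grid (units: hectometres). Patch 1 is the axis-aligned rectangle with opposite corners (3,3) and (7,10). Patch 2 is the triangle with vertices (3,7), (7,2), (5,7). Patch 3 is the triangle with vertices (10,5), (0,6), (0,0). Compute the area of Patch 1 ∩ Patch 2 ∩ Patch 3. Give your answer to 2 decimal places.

2.20

The intersection is the polygon with vertices (4.13,5.587), (5.625,5.438), (6.5,3.25), (6.143,3.071).
By the shoelace formula its area is 2.20.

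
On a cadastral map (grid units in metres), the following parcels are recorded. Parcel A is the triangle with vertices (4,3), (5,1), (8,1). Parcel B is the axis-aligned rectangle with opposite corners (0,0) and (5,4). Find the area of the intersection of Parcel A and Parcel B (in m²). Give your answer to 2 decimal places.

0.75

The intersection is the polygon with vertices (4,3), (5,2.5), (5,1).
By the shoelace formula its area is 0.75.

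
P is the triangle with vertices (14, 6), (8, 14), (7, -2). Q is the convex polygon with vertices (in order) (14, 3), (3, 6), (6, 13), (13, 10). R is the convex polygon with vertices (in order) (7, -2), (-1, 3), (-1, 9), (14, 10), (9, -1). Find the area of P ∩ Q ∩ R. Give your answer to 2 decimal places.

The intersection is the polygon with vertices (7.425,4.793), (7.724,9.582), (11.143,9.809), (12.868,7.509), (11.169,3.772).
By the shoelace formula its area is 24.62.

24.62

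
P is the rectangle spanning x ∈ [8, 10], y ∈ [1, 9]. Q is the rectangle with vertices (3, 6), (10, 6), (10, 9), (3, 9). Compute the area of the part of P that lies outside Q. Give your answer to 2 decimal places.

|P∩Q|: x∈[8,10], y∈[6,9] → 2·3 = 6.
|P| = 16.
|P ∖ Q| = |P| − |P∩Q| = 16 − 6 = 10.00.

10.00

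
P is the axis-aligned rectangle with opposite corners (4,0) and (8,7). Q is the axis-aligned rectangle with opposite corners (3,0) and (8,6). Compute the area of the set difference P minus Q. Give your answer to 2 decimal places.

|P∩Q|: x∈[4,8], y∈[0,6] → 4·6 = 24.
|P| = 28.
|P ∖ Q| = |P| − |P∩Q| = 28 − 24 = 4.00.

4.00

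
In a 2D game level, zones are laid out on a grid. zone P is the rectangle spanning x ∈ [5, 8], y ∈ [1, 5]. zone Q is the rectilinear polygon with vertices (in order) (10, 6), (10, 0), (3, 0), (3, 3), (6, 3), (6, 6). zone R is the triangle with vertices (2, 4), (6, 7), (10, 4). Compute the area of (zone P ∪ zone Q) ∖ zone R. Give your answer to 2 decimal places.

|zone P ∪ zone Q| = 35.
|(zone P ∪ zone Q) ∩ zone R| = 6.3333.
|(zone P ∪ zone Q) ∖ zone R| = 35 − 6.3333 = 28.67.

28.67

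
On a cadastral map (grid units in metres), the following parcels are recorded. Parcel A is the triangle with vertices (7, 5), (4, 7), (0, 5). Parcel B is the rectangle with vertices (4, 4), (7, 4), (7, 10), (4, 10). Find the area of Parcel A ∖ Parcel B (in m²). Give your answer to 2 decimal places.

|Parcel A| = 7, |Parcel A∩Parcel B| = 3.
|Parcel A ∖ Parcel B| = |Parcel A| − |Parcel A∩Parcel B| = 7 − 3 = 4.00.

4.00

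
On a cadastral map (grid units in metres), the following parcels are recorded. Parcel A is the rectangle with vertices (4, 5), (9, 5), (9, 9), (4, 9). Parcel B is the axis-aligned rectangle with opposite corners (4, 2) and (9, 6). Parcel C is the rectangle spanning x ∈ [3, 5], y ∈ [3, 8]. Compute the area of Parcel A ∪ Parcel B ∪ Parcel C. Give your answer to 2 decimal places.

By inclusion–exclusion:
Individual areas: |Parcel A| = 20, |Parcel B| = 20, |Parcel C| = 10.
|Parcel A∩Parcel B|: x∈[4,9], y∈[5,6] → 5·1 = 5.
|Parcel A∩Parcel C|: x∈[4,5], y∈[5,8] → 1·3 = 3.
|Parcel B∩Parcel C|: x∈[4,5], y∈[3,6] → 1·3 = 3.
|Parcel A∩Parcel B∩Parcel C| = 1.
|Parcel A ∪ Parcel B ∪ Parcel C| = 50 − 11 + 1 = 40.00.

40.00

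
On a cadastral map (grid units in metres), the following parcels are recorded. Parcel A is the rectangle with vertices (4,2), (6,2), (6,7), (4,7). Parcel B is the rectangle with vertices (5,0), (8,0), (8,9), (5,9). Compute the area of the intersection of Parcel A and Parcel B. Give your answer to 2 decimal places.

5.00

|Parcel A∩Parcel B|: x∈[5,6], y∈[2,7] → 1·5 = 5.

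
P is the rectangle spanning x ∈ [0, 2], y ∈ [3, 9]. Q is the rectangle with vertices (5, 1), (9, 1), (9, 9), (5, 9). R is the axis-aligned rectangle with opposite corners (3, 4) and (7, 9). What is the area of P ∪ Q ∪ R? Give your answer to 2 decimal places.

54.00

By inclusion–exclusion:
Individual areas: |P| = 12, |Q| = 32, |R| = 20.
|P∩Q| = 0 (no overlap).
|P∩R| = 0 (no overlap).
|Q∩R|: x∈[5,7], y∈[4,9] → 2·5 = 10.
|P∩Q∩R| = 0.
|P ∪ Q ∪ R| = 64 − 10 + 0 = 54.00.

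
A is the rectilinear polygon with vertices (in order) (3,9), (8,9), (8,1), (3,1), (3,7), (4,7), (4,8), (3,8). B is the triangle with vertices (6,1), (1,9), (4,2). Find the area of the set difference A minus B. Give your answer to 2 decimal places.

|A| = 39, |A∩B| = 4.0333.
|A ∖ B| = |A| − |A∩B| = 39 − 4.0333 = 34.97.

34.97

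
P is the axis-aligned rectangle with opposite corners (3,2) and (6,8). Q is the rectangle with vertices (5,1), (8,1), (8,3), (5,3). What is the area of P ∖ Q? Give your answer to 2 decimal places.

|P∩Q|: x∈[5,6], y∈[2,3] → 1·1 = 1.
|P| = 18.
|P ∖ Q| = |P| − |P∩Q| = 18 − 1 = 17.00.

17.00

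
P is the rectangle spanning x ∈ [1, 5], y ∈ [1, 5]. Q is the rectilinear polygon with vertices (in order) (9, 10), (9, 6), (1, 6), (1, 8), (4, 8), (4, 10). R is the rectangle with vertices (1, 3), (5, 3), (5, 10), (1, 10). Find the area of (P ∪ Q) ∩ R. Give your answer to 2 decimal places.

18.00

|P ∪ Q| = 42.
|(P ∪ Q) ∩ R| = 18.00.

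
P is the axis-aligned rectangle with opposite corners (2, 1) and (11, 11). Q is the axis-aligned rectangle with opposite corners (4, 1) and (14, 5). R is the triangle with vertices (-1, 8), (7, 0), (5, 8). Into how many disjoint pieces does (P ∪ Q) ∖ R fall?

2

(P ∪ Q) ∖ R splits into 2 disjoint pieces (area 8, area 74.875).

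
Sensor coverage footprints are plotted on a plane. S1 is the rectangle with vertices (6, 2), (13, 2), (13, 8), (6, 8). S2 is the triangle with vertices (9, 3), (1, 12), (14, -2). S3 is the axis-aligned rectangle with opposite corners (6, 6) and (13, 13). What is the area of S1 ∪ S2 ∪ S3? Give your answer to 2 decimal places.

78.17

By inclusion–exclusion:
Individual areas: |S1| = 42, |S2| = 2.5, |S3| = 49.
|S1∩S2| = 1.3276.
|S1∩S3|: x∈[6,13], y∈[6,8] → 7·2 = 14.
|S2∩S3| = 0.1133.
|S1∩S2∩S3| = 0.1133.
|S1 ∪ S2 ∪ S3| = 93.5 − 15.4409 + 0.1133 = 78.17.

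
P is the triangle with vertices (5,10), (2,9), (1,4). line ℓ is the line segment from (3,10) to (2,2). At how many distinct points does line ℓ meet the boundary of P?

2

The segment meets the boundary at (2.538,6.308), (2.913,9.304).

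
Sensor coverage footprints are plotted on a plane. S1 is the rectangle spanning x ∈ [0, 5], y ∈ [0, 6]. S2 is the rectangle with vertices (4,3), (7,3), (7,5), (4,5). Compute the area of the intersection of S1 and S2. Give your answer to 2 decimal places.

2.00

|S1∩S2|: x∈[4,5], y∈[3,5] → 1·2 = 2.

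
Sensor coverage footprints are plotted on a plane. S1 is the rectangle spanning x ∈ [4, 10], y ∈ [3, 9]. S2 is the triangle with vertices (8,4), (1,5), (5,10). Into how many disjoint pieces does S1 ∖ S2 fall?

S1 ∖ S2 splits into 2 disjoint pieces (area 23.3929, area 0.025).

2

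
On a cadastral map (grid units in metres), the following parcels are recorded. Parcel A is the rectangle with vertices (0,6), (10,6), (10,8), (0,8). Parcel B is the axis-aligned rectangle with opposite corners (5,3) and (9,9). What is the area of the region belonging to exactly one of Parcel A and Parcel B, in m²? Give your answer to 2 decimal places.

28.00

|Parcel A∩Parcel B|: x∈[5,9], y∈[6,8] → 4·2 = 8.
|Parcel A △ Parcel B| = |Parcel A| + |Parcel B| − 2·|Parcel A∩Parcel B| = 20 + 24 − 16 = 28.00.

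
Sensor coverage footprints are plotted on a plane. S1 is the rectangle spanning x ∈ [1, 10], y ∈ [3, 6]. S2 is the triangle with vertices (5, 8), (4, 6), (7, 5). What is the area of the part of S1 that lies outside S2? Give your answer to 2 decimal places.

25.83

|S1| = 27, |S1∩S2| = 1.1667.
|S1 ∖ S2| = |S1| − |S1∩S2| = 27 − 1.1667 = 25.83.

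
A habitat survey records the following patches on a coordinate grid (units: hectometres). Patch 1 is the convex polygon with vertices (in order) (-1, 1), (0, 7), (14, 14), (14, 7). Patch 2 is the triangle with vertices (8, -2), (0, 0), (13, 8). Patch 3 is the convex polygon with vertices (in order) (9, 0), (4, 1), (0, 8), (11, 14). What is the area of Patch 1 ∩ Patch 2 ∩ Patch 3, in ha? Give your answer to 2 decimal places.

The intersection is the polygon with vertices (9.867,6.072), (9.758,5.303), (6.5,4).
By the shoelace formula its area is 1.18.

1.18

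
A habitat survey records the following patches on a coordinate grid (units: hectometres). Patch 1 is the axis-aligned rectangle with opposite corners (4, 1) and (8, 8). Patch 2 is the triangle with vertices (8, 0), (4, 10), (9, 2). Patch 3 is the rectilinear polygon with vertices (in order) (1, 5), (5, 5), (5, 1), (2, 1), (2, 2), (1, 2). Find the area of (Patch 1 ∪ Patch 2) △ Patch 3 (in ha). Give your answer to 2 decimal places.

37.45

|Patch 1 ∪ Patch 2| = 30.45.
|(Patch 1 ∪ Patch 2) ∩ Patch 3| = 4.
|(Patch 1 ∪ Patch 2) △ Patch 3| = 30.45 + 15 − 8 = 37.45.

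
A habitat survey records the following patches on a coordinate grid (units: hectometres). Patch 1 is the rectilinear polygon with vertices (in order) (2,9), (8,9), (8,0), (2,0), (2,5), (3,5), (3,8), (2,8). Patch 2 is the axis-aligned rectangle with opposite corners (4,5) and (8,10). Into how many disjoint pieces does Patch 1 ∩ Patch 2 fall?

Patch 1 ∩ Patch 2 is a single connected region.

1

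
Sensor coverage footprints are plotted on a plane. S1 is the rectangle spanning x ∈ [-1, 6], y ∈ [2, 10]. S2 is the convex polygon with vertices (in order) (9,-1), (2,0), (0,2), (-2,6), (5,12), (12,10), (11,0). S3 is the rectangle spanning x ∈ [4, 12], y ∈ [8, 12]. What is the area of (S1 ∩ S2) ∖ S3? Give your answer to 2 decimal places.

|S1 ∩ S2| = 49.2381.
|(S1 ∩ S2) ∩ S3| = 4.
|(S1 ∩ S2) ∖ S3| = 49.2381 − 4 = 45.24.

45.24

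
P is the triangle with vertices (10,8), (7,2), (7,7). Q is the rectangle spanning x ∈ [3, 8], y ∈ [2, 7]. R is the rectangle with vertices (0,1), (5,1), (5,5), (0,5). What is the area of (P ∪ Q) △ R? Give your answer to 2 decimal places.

36.50

|P ∪ Q| = 28.5.
|(P ∪ Q) ∩ R| = 6.
|(P ∪ Q) △ R| = 28.5 + 20 − 12 = 36.50.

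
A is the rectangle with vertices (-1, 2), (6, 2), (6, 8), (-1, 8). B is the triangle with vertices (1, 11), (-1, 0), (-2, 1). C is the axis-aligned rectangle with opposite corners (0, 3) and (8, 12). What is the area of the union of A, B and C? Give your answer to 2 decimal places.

By inclusion–exclusion:
Individual areas: |A| = 42, |B| = 6.5, |C| = 72.
|A∩B| = 3.4379.
|A∩C|: x∈[0,6], y∈[3,8] → 6·5 = 30.
|B∩C| = 1.0833.
|A∩B∩C| = 0.5515.
|A ∪ B ∪ C| = 120.5 − 34.5212 + 0.5515 = 86.53.

86.53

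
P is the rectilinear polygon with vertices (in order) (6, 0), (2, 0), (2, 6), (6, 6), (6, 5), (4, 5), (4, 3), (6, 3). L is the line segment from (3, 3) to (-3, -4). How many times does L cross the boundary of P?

1

The segment meets the boundary at (2,1.833).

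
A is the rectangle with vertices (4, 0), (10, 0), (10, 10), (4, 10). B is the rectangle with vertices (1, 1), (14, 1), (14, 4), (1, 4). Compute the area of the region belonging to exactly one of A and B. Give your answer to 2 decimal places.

|A∩B|: x∈[4,10], y∈[1,4] → 6·3 = 18.
|A △ B| = |A| + |B| − 2·|A∩B| = 60 + 39 − 36 = 63.00.

63.00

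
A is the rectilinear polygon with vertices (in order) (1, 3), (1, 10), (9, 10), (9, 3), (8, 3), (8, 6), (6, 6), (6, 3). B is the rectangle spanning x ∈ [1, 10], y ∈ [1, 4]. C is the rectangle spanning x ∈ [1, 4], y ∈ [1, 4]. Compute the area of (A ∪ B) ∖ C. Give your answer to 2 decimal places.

|A ∪ B| = 71.
|(A ∪ B) ∩ C| = 9.
|(A ∪ B) ∖ C| = 71 − 9 = 62.00.

62.00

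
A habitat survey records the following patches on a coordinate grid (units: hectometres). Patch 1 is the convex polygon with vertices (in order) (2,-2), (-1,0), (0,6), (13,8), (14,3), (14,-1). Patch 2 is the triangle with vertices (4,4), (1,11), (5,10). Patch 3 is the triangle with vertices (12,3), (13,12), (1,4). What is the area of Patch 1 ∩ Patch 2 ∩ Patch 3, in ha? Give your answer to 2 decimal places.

1.04

The intersection is the polygon with vertices (4,4), (3.333,5.556), (4.375,6.25).
By the shoelace formula its area is 1.04.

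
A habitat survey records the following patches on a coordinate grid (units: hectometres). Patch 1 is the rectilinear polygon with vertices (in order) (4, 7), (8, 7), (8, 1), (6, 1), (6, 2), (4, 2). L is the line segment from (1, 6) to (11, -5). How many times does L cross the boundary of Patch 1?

2

The segment meets the boundary at (4,2.7), (4.636,2).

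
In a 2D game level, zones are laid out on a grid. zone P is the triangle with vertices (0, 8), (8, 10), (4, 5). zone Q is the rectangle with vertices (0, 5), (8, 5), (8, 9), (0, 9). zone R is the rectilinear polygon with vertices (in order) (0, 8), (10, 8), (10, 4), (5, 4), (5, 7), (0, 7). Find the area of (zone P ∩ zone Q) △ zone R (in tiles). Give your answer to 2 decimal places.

|zone P ∩ zone Q| = 14.4.
|(zone P ∩ zone Q) ∩ zone R| = 5.5583.
|(zone P ∩ zone Q) △ zone R| = 14.4 + 25 − 11.1167 = 28.28.

28.28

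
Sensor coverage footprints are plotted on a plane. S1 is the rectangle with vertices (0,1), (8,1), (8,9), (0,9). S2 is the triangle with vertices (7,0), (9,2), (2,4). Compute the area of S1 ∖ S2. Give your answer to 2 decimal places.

56.77

|S1| = 64, |S1∩S2| = 7.2321.
|S1 ∖ S2| = |S1| − |S1∩S2| = 64 − 7.2321 = 56.77.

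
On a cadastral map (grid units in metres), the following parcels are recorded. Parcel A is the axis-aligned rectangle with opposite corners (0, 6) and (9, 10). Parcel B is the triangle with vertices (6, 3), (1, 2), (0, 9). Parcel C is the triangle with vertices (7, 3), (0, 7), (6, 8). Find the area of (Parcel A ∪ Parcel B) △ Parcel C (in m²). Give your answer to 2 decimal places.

|Parcel A ∪ Parcel B| = 50.1429.
|(Parcel A ∪ Parcel B) ∩ Parcel C| = 9.5667.
|(Parcel A ∪ Parcel B) △ Parcel C| = 50.1429 + 15.5 − 19.1333 = 46.51.

46.51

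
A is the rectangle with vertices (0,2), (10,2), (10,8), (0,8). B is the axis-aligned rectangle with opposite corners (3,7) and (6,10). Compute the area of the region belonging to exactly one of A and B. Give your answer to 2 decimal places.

|A∩B|: x∈[3,6], y∈[7,8] → 3·1 = 3.
|A △ B| = |A| + |B| − 2·|A∩B| = 60 + 9 − 6 = 63.00.

63.00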